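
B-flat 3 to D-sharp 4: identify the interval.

B to D spans three letter names (B-C-D): a third.
A major third would be 4 semitones; Bb3 to D#4 is 5, one semitone wider, so the interval is augmented.

augmented third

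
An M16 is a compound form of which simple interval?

Each octave removed subtracts seven from the number: 16 − 14 = 2.
That makes a major sixteenth a compound major second — 2 octaves plus a major second.

major 2nd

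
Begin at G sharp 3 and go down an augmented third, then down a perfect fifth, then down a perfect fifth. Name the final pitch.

D flat 2

Down an augmented third from G#3: Eb3 (5 semitones down).
Down a perfect fifth from Eb3: Ab2 (7 semitones down).
Ab2 down a perfect fifth → Db2 (7 semitones).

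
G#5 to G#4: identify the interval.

Descending from G#5 to G#4 is the same interval as ascending G#4 to G#5.
G to G is the same letter name, plus an octave, so the interval is some kind of octave.
Counting semitones, G#4→G#5 is 12, which is the perfect octave.

perfect octave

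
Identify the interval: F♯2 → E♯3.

F to E spans seven letter names (F-G-A-B-C-D-E): a seventh.
The major seventh spans 11 semitones, and F#2 to E#3 is exactly 11 semitones — so this is a major seventh.

major seventh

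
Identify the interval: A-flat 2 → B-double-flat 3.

minor ninth

A to B spans two letter names (A-B), plus an octave — that makes it a ninth of some quality.
A major ninth would be 14 semitones, but Ab2 to Bbb3 is 13 — one semitone narrower, making it a minor ninth.
(Equivalently, a compound minor second: a minor second plus an octave.)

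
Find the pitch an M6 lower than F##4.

Six letter names down from F: A.
A major sixth spans 9 semitones, so from F##4 the target pitch is A#3.

A#3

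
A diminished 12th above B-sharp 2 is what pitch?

F-sharp 4

Five letters up from B (plus an octave) reaches F.
A diminished twelfth spans 18 semitones, so from B#2 the target pitch is F#4.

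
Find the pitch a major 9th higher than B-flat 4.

The ninth's letter: B up two letter names plus an octave → C.
A major ninth is 14 semitones; 14 semitones up from Bb4 gives C6.

C 6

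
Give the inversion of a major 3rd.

Interval numbers invert to sum to nine: 3 + 6 = 9, so a third inverts to a sixth.
The quality also flips — major becomes minor — giving a minor sixth.

m6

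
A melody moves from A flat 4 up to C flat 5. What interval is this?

A to C spans three letter names (A-B-C) — that makes it a third of some quality.
A major third would be 4 semitones, but Ab4 to Cb5 is 3 — one semitone narrower, making it a minor third.

m3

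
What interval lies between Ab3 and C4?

A to C spans three letter names (A-B-C): a third.
Counting semitones, Ab3→C4 is 4, which is the major third.

M3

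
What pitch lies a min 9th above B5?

Two letters up from B (plus an octave) reaches C.
Moving 13 semitones up from B5 (the size of a minor ninth) reaches C7.

C7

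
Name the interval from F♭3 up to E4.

A7

F to E spans seven letter names (F-G-A-B-C-D-E), so the interval is some kind of seventh.
A major seventh would be 11 semitones; Fb3 to E4 is 12, one semitone wider, so the interval is augmented.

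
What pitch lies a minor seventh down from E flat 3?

Seven letter names down from E: F.
Moving 10 semitones down from Eb3 (the size of a minor seventh) reaches F2.

F 2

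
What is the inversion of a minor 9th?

major seventh

First reduce the compound minor ninth to its simple form, a minor second.
Inverted interval numbers add to nine, so a second pairs with a seventh (2 + 7 = 9).
Quality inverts too: minor becomes major. That makes the inversion a major seventh.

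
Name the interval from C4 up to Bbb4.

d7

C to B spans seven letter names (C-D-E-F-G-A-B) — that makes it a seventh of some quality.
C4 to Bbb4 spans 9 semitones — two semitones narrower than the major seventh (11) — giving a diminished seventh.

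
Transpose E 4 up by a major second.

Counting two letter names up from E lands on F.
A major second spans 2 semitones, so from E4 the target pitch is F#4.

F-sharp 4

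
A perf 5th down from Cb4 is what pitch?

Fb3

The fifth takes the letter from C down to F.
A perfect fifth spans 7 semitones, so from Cb4 the target pitch is Fb3.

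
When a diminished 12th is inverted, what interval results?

First reduce the compound diminished twelfth to its simple form, a diminished fifth.
Interval numbers invert to sum to nine: 5 + 4 = 9, so a fifth inverts to a fourth.
The quality also flips — diminished becomes augmented — giving an augmented fourth.

A4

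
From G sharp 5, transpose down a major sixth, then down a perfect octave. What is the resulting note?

Down a major sixth from G#5: B4 (9 semitones down).
B4 down a perfect octave → B3 (12 semitones).

B 3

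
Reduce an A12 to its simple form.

A5

Subtracting seven from the interval number removes an octave: 12 − 7 = 5.
So an augmented twelfth is an octave plus an augmented fifth. The quality is unchanged.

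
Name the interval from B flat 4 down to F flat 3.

augmented eleventh

Descending from Bb4 to Fb3 is the same interval as ascending Fb3 to Bb4.
F to B spans four letter names (F-G-A-B), plus an octave — that makes it an eleventh of some quality.
The perfect eleventh is 17 semitones; here we have 18, one semitone wider: augmented.
(Equivalently, a compound augmented fourth: an augmented fourth plus an octave.)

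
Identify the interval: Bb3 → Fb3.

Descending from Bb3 to Fb3 is the same interval as ascending Fb3 to Bb3.
F to B spans four letter names (F-G-A-B) — that makes it a fourth of some quality.
The perfect fourth is 5 semitones; here we have 6, one semitone wider: augmented.

augmented fourth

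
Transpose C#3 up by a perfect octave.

C#4

An octave keeps the letter name C, an octave up from C.
A perfect octave spans 12 semitones, so from C#3 the target pitch is C#4.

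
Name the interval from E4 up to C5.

E to C spans six letter names (E-F-G-A-B-C) — that makes it a sixth of some quality.
At 8 semitones, E4→C5 falls one short of a major sixth: minor.

minor sixth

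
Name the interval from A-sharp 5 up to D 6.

A to D spans four letter names (A-B-C-D), so the interval is some kind of fourth.
A perfect fourth would be 5 semitones; A#5 to D6 is 4, one semitone narrower, so the interval is diminished.

d4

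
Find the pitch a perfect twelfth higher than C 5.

G 6

The twelfth's letter: C up five letter names plus an octave → G.
A perfect twelfth is 19 semitones; 19 semitones up from C5 gives G6.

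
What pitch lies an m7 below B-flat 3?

Counting seven letter names down from B lands on C.
A minor seventh spans 10 semitones, so from Bb3 the target pitch is C3.

C 3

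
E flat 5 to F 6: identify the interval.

major 9th

E to F spans two letter names (E-F), plus an octave: a ninth.
Counting semitones, Eb5→F6 is 14, which is the major ninth.
(Equivalently, a compound major second: a major second plus an octave.)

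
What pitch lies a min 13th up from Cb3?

Abb4

The thirteenth's letter: C up six letter names plus an octave → A.
A minor thirteenth spans 20 semitones, so from Cb3 the target pitch is Abb4.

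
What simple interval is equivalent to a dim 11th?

Take out an octave (7 from the number): 11 − 7 = 4.
So a diminished eleventh is an octave plus a diminished fourth. The quality is unchanged.

diminished 4th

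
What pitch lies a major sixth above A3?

Counting six letter names up from A lands on F.
A major sixth is 9 semitones; 9 semitones up from A3 gives F#4.

F#4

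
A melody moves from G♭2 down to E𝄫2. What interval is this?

major third

Descending from Gb2 to Ebb2 is the same interval as ascending Ebb2 to Gb2.
E to G spans three letter names (E-F-G), so the interval is some kind of third.
Ebb2 to Gb2 is 4 semitones, matching the major third exactly, so the quality is major.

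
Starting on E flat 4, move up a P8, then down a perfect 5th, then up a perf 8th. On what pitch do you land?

A flat 5

A perfect octave up from Eb4 is Eb5.
A perfect fifth down from Eb5 is Ab4.
Ab4 up a perfect octave → Ab5 (12 semitones).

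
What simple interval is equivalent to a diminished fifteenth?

Subtracting seven from the interval number removes an octave: 15 − 7 = 8.
So a diminished fifteenth is an octave plus a diminished octave. The quality is unchanged.

diminished 8th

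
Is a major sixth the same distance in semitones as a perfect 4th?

No

A major sixth is 9 semitones but a perfect fourth is 5 semitones — different sizes.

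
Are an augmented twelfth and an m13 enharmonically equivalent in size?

Yes

An augmented twelfth spans 20 semitones, and a minor thirteenth also spans 20 semitones — they're enharmonic.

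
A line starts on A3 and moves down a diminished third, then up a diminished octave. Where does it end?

A diminished third down from A3 is F##3.
Up a diminished octave from F##3: F#4 (11 semitones up).

F#4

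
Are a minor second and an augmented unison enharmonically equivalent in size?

Yes

A minor second spans 1 semitone, and an augmented unison also spans 1 semitone — they're enharmonic.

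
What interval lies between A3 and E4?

A to E spans five letter names (A-B-C-D-E) — that makes it a fifth of some quality.
Counting semitones, A3→E4 is 7, which is the perfect fifth.

perfect fifth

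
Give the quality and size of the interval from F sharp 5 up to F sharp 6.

F to F is the same letter name, plus an octave — that makes it an octave of some quality.
F#5 to F#6 is 12 semitones, matching the perfect octave exactly, so the quality is perfect.

P8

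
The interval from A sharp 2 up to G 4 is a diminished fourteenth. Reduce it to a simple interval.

diminished seventh

Take out an octave (7 from the number): 14 − 7 = 7.
Quality carries through unchanged, so the simple form is a diminished seventh.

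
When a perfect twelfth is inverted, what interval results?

perfect fourth

First reduce the compound perfect twelfth to its simple form, a perfect fifth.
The rule of nine gives the new number: 9 − 5 = 4, so a fifth becomes a fourth.
And perfect stays perfect under inversion, so we get a perfect fourth.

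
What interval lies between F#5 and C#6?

perfect 5th

F to C spans five letter names (F-G-A-B-C), so the interval is some kind of fifth.
Counting semitones, F#5→C#6 is 7, which is the perfect fifth.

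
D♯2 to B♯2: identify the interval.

major sixth

D to B spans six letter names (D-E-F-G-A-B): a sixth.
D#2 to B#2 is 9 semitones, matching the major sixth exactly, so the quality is major.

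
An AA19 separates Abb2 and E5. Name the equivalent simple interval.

Each octave removed subtracts seven from the number: 19 − 14 = 5.
Quality carries through unchanged, so the simple form is a doubly augmented fifth.

doubly augmented fifth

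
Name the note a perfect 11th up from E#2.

A#3

Four letters up from E (plus an octave) reaches A.
Moving 17 semitones up from E#2 (the size of a perfect eleventh) reaches A#3.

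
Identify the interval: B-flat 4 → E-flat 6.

perfect eleventh

B to E spans four letter names (B-C-D-E), plus an octave — that makes it an eleventh of some quality.
Bb4 to Eb6 is 17 semitones, matching the perfect eleventh exactly, so the quality is perfect.
(Equivalently, a compound perfect fourth: a perfect fourth plus an octave.)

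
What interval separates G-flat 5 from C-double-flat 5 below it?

A5

Descending from Gb5 to Cbb5 is the same interval as ascending Cbb5 to Gb5.
C to G spans five letter names (C-D-E-F-G), so the interval is some kind of fifth.
Cbb5 to Gb5 spans 8 semitones — one semitone wider than the perfect fifth (7) — giving an augmented fifth.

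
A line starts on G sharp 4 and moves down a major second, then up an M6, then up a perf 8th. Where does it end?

G#4 down a major second → F#4 (2 semitones).
A major sixth up from F#4 is D#5.
A perfect octave up from D#5 is D#6.

D sharp 6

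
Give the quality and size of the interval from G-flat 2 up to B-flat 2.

major third

G to B spans three letter names (G-A-B) — that makes it a third of some quality.
The major third spans 4 semitones, and Gb2 to Bb2 is exactly 4 semitones — so this is a major third.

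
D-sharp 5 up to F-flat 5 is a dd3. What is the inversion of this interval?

The rule of nine gives the new number: 9 − 3 = 6, so a third becomes a sixth.
And doubly diminished becomes doubly augmented under inversion, so we get a doubly augmented sixth.

AA6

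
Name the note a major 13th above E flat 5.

Six letters up from E (plus an octave) reaches C.
A major thirteenth is 21 semitones; 21 semitones up from Eb5 gives C7.

C 7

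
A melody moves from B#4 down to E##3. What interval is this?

Descending from B#4 to E##3 is the same interval as ascending E##3 to B#4.
E to B spans five letter names (E-F-G-A-B), plus an octave — that makes it a twelfth of some quality.
The perfect twelfth is 19 semitones; here we have 18, one semitone narrower: diminished.
(Equivalently, a compound diminished fifth: a diminished fifth plus an octave.)

diminished twelfth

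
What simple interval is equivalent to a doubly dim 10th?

Take out an octave (7 from the number): 10 − 7 = 3.
That makes a doubly diminished tenth a compound doubly diminished third — an octave plus a doubly diminished third.

doubly diminished 3rd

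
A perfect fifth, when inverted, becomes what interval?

Inverted interval numbers add to nine, so a fifth pairs with a fourth (5 + 4 = 9).
The quality also flips — perfect stays perfect — giving a perfect fourth.

perfect fourth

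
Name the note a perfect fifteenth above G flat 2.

For a fifteenth the letter name doesn't change: still G, two octaves up.
A perfect fifteenth spans 24 semitones, so from Gb2 the target pitch is Gb4.

G flat 4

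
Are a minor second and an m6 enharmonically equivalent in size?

A minor second is 1 semitone but a minor sixth is 8 semitones — different sizes.

No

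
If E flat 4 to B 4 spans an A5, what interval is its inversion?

Inverted interval numbers add to nine, so a fifth pairs with a fourth (5 + 4 = 9).
Quality inverts too: augmented becomes diminished. That makes the inversion a diminished fourth.

diminished fourth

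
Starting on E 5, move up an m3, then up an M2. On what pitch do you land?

E5 up a minor third → G5 (3 semitones).
G5 up a major second → A5 (2 semitones).

A 5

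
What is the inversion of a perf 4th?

Interval numbers invert to sum to nine: 4 + 5 = 9, so a fourth inverts to a fifth.
And perfect stays perfect under inversion, so we get a perfect fifth.

P5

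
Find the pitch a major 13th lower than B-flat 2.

D-flat 1

Counting six letter names plus an octave down from B lands on D.
A major thirteenth is 21 semitones; 21 semitones down from Bb2 gives Db1.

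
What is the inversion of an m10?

First reduce the compound minor tenth to its simple form, a minor third.
The rule of nine gives the new number: 9 − 3 = 6, so a third becomes a sixth.
The quality also flips — minor becomes major — giving a major sixth.

major 6th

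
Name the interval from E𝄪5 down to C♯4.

augmented 10th

Descending from E##5 to C#4 is the same interval as ascending C#4 to E##5.
C to E spans three letter names (C-D-E), plus an octave: a tenth.
A major tenth would be 16 semitones; C#4 to E##5 is 17, one semitone wider, so the interval is augmented.
(Equivalently, a compound augmented third: an augmented third plus an octave.)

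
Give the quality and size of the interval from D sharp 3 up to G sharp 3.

perfect 4th

D to G spans four letter names (D-E-F-G): a fourth.
D#3 to G#3 is 5 semitones, matching the perfect fourth exactly, so the quality is perfect.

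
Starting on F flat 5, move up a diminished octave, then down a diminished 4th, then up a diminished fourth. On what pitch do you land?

A diminished octave up from Fb5 is Fbb6.
A diminished fourth down from Fbb6 is Cb6.
Cb6 up a diminished fourth → Fbb6 (4 semitones).

F double-flat 6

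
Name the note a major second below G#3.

F#3

Two letter names down from G: F.
A major second spans 2 semitones, so from G#3 the target pitch is F#3.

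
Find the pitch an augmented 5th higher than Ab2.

E3

Counting five letter names up from A lands on E.
An augmented fifth is 8 semitones; 8 semitones up from Ab2 gives E3.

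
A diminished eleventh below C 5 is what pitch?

The eleventh's letter: C down four letter names plus an octave → G.
Moving 16 semitones down from C5 (the size of a diminished eleventh) reaches G#3.

G-sharp 3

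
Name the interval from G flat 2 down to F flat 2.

Descending from Gb2 to Fb2 is the same interval as ascending Fb2 to Gb2.
F to G spans two letter names (F-G): a second.
Counting semitones, Fb2→Gb2 is 2, which is the major second.

major second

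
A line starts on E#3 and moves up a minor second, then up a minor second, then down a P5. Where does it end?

C3

Up a minor second from E#3: F#3 (1 semitone up).
A minor second up from F#3 is G3.
Down a perfect fifth from G3: C3 (7 semitones down).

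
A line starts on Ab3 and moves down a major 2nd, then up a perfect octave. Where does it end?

Down a major second from Ab3: Gb3 (2 semitones down).
Gb3 up a perfect octave → Gb4 (12 semitones).

Gb4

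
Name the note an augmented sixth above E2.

C##3

Counting six letter names up from E lands on C.
An augmented sixth spans 10 semitones, so from E2 the target pitch is C##3.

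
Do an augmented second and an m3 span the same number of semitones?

An augmented second = 3 semitones = a minor third; enharmonically equal.

Yes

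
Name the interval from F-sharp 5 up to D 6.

m6

F to D spans six letter names (F-G-A-B-C-D) — that makes it a sixth of some quality.
At 8 semitones, F#5→D6 falls one short of a major sixth: minor.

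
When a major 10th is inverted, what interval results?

minor 6th

First reduce the compound major tenth to its simple form, a major third.
The rule of nine gives the new number: 9 − 3 = 6, so a third becomes a sixth.
The quality also flips — major becomes minor — giving a minor sixth.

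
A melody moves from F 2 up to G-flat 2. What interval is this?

minor second

F to G spans two letter names (F-G): a second.
At 1 semitone, F2→Gb2 falls one short of a major second: minor.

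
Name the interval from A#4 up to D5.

d4

A to D spans four letter names (A-B-C-D): a fourth.
A#4 to D5 spans 4 semitones — one semitone narrower than the perfect fourth (5) — giving a diminished fourth.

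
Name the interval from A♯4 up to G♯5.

minor 7th

A to G spans seven letter names (A-B-C-D-E-F-G), so the interval is some kind of seventh.
A major seventh would be 11 semitones, but A#4 to G#5 is 10 — one semitone narrower, making it a minor seventh.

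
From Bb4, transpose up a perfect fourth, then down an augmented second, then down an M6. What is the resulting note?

Bb4 up a perfect fourth → Eb5 (5 semitones).
An augmented second down from Eb5 is Dbb5.
A major sixth down from Dbb5 is Fbb4.

Fbb4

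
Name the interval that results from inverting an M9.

minor 7th

First reduce the compound major ninth to its simple form, a major second.
Interval numbers invert to sum to nine: 2 + 7 = 9, so a second inverts to a seventh.
Quality inverts too: major becomes minor. That makes the inversion a minor seventh.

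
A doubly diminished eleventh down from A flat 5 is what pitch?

E sharp 4

The eleventh's letter: A down four letter names plus an octave → E.
Moving 15 semitones down from Ab5 (the size of a doubly diminished eleventh) reaches E#4.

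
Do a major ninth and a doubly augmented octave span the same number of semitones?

Yes

A major ninth spans 14 semitones, and a doubly augmented octave also spans 14 semitones — they're enharmonic.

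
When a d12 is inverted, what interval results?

First reduce the compound diminished twelfth to its simple form, a diminished fifth.
Interval numbers invert to sum to nine: 5 + 4 = 9, so a fifth inverts to a fourth.
Quality inverts too: diminished becomes augmented. That makes the inversion an augmented fourth.

A4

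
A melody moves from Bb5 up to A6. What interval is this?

major seventh

B to A spans seven letter names (B-C-D-E-F-G-A): a seventh.
Counting semitones, Bb5→A6 is 11, which is the major seventh.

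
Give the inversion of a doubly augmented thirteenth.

First reduce the compound doubly augmented thirteenth to its simple form, a doubly augmented sixth.
Inverted interval numbers add to nine, so a sixth pairs with a third (6 + 3 = 9).
And doubly augmented becomes doubly diminished under inversion, so we get a doubly diminished third.

dd3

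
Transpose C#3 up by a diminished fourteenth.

The fourteenth's letter: C up seven letter names plus an octave → B.
A diminished fourteenth spans 21 semitones, so from C#3 the target pitch is Bb4.

Bb4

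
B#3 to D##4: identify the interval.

major 3rd

B to D spans three letter names (B-C-D), so the interval is some kind of third.
Counting semitones, B#3→D##4 is 4, which is the major third.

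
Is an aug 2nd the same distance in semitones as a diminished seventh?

No

3 semitones (augmented second) vs 9 semitones (diminished seventh): not equal.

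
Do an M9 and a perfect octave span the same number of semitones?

No

14 semitones (major ninth) vs 12 semitones (perfect octave): not equal.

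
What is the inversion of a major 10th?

First reduce the compound major tenth to its simple form, a major third.
Interval numbers invert to sum to nine: 3 + 6 = 9, so a third inverts to a sixth.
The quality also flips — major becomes minor — giving a minor sixth.

m6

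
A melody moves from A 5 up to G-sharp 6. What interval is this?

A to G spans seven letter names (A-B-C-D-E-F-G) — that makes it a seventh of some quality.
Counting semitones, A5→G#6 is 11, which is the major seventh.

major seventh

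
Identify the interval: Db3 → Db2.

Descending from Db3 to Db2 is the same interval as ascending Db2 to Db3.
D to D is the same letter name, plus an octave, so the interval is some kind of octave.
Counting semitones, Db2→Db3 is 12, which is the perfect octave.

perfect 8th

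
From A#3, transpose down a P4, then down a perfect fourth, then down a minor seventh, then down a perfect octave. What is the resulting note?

C##1

A#3 down a perfect fourth → E#3 (5 semitones).
E#3 down a perfect fourth → B#2 (5 semitones).
B#2 down a minor seventh → C##2 (10 semitones).
C##2 down a perfect octave → C##1 (12 semitones).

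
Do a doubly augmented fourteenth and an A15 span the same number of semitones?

A doubly augmented fourteenth spans 25 semitones, and an augmented fifteenth also spans 25 semitones — they're enharmonic.

Yes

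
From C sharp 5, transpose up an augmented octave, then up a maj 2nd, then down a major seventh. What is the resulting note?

C#5 up an augmented octave → C##6 (13 semitones).
A major second up from C##6 is D##6.
D##6 down a major seventh → E#5 (11 semitones).

E sharp 5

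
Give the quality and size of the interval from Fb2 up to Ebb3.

F to E spans seven letter names (F-G-A-B-C-D-E), so the interval is some kind of seventh.
A major seventh would be 11 semitones, but Fb2 to Ebb3 is 10 — one semitone narrower, making it a minor seventh.

minor seventh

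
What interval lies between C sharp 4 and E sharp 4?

C to E spans three letter names (C-D-E): a third.
Counting semitones, C#4→E#4 is 4, which is the major third.

major 3rd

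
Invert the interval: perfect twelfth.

First reduce the compound perfect twelfth to its simple form, a perfect fifth.
Inverted interval numbers add to nine, so a fifth pairs with a fourth (5 + 4 = 9).
The quality also flips — perfect stays perfect — giving a perfect fourth.

perfect fourth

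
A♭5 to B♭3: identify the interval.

m14

Descending from Ab5 to Bb3 is the same interval as ascending Bb3 to Ab5.
B to A spans seven letter names (B-C-D-E-F-G-A), plus an octave, so the interval is some kind of fourteenth.
Bb3 to Ab5 is 22 semitones, a half step short of the major fourteenth (23), so this is minor.
(Equivalently, a compound minor seventh: a minor seventh plus an octave.)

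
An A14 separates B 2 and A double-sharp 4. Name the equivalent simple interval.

A7

Take out an octave (7 from the number): 14 − 7 = 7.
That makes an augmented fourteenth a compound augmented seventh — an octave plus an augmented seventh.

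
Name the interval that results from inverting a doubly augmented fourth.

doubly diminished fifth

Interval numbers invert to sum to nine: 4 + 5 = 9, so a fourth inverts to a fifth.
And doubly augmented becomes doubly diminished under inversion, so we get a doubly diminished fifth.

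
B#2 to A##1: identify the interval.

Descending from B#2 to A##1 is the same interval as ascending A##1 to B#2.
A to B spans two letter names (A-B), plus an octave — that makes it a ninth of some quality.
A major ninth would be 14 semitones, but A##1 to B#2 is 13 — one semitone narrower, making it a minor ninth.
(Equivalently, a compound minor second: a minor second plus an octave.)

minor ninth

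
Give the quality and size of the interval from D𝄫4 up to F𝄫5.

D to F spans three letter names (D-E-F), plus an octave, so the interval is some kind of tenth.
A major tenth would be 16 semitones, but Dbb4 to Fbb5 is 15 — one semitone narrower, making it a minor tenth.
(Equivalently, a compound minor third: a minor third plus an octave.)

minor 10th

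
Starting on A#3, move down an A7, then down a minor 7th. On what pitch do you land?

Down an augmented seventh from A#3: Bb2 (12 semitones down).
A minor seventh down from Bb2 is C2.

C2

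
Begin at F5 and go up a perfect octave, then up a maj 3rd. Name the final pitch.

F5 up a perfect octave → F6 (12 semitones).
Up a major third from F6: A6 (4 semitones up).

A6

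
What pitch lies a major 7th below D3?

Eb2

Seven letter names down from D: E.
Moving 11 semitones down from D3 (the size of a major seventh) reaches Eb2.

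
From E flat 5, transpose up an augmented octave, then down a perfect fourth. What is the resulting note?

B 5

Up an augmented octave from Eb5: E6 (13 semitones up).
Down a perfect fourth from E6: B5 (5 semitones down).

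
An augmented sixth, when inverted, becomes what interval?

The rule of nine gives the new number: 9 − 6 = 3, so a sixth becomes a third.
Quality inverts too: augmented becomes diminished. That makes the inversion a diminished third.

diminished third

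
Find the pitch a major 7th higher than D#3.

C##4

Seven letter names up from D: C.
A major seventh spans 11 semitones, so from D#3 the target pitch is C##4.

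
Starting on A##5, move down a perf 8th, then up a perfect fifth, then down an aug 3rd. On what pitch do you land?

A perfect octave down from A##5 is A##4.
A##4 up a perfect fifth → E##5 (7 semitones).
An augmented third down from E##5 is C#5.

C#5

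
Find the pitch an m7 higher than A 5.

Counting seven letter names up from A lands on G.
A minor seventh is 10 semitones; 10 semitones up from A5 gives G6.

G 6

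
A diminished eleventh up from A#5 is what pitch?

D7

Counting four letter names plus an octave up from A lands on D.
A diminished eleventh is 16 semitones; 16 semitones up from A#5 gives D7.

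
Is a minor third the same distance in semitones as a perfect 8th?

3 semitones (minor third) vs 12 semitones (perfect octave): not equal.

No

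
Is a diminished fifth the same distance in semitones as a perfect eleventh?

No

A diminished fifth spans 6 semitones; a perfect eleventh spans 17 semitones. They differ by 11.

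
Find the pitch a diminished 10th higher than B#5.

D7

Three letters up from B (plus an octave) reaches D.
A diminished tenth spans 14 semitones, so from B#5 the target pitch is D7.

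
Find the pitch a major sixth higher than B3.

G#4

The sixth takes the letter from B up to G.
A major sixth spans 9 semitones, so from B3 the target pitch is G#4.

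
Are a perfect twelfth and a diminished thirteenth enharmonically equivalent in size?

Yes

A perfect twelfth = 19 semitones = a diminished thirteenth; enharmonically equal.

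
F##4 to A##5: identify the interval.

F to A spans three letter names (F-G-A), plus an octave: a tenth.
The major tenth spans 16 semitones, and F##4 to A##5 is exactly 16 semitones — so this is a major tenth.
(Equivalently, a compound major third: a major third plus an octave.)

M10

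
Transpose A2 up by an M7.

G#3

The seventh takes the letter from A up to G.
Moving 11 semitones up from A2 (the size of a major seventh) reaches G#3.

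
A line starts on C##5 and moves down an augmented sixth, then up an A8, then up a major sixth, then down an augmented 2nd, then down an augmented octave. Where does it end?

C##5 down an augmented sixth → E4 (10 semitones).
An augmented octave up from E4 is E#5.
Up a major sixth from E#5: C##6 (9 semitones up).
C##6 down an augmented second → B5 (3 semitones).
B5 down an augmented octave → Bb4 (13 semitones).

Bb4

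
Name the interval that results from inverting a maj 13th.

minor 3rd

First reduce the compound major thirteenth to its simple form, a major sixth.
Inverted interval numbers add to nine, so a sixth pairs with a third (6 + 3 = 9).
Quality inverts too: major becomes minor. That makes the inversion a minor third.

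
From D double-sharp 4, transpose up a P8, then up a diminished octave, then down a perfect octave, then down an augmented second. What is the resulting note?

Up a perfect octave from D##4: D##5 (12 semitones up).
Up a diminished octave from D##5: D#6 (11 semitones up).
D#6 down a perfect octave → D#5 (12 semitones).
D#5 down an augmented second → C5 (3 semitones).

C 5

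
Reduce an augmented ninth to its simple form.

A2

Subtracting seven from the interval number removes an octave: 9 − 7 = 2.
That makes an augmented ninth a compound augmented second — an octave plus an augmented second.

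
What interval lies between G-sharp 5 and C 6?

G to C spans four letter names (G-A-B-C): a fourth.
The perfect fourth is 5 semitones; here we have 4, one semitone narrower: diminished.

d4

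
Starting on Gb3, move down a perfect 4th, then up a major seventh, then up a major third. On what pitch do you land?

E4

Down a perfect fourth from Gb3: Db3 (5 semitones down).
Db3 up a major seventh → C4 (11 semitones).
Up a major third from C4: E4 (4 semitones up).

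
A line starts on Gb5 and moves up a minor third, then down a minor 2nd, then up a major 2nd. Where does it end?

Bb5

Gb5 up a minor third → Bbb5 (3 semitones).
Down a minor second from Bbb5: Ab5 (1 semitone down).
A major second up from Ab5 is Bb5.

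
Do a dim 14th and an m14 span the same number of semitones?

A diminished fourteenth is 21 semitones but a minor fourteenth is 22 semitones — different sizes.

No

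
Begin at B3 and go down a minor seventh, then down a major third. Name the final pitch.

A2

Down a minor seventh from B3: C#3 (10 semitones down).
C#3 down a major third → A2 (4 semitones).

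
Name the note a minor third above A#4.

Three letter names up from A: C.
A minor third spans 3 semitones, so from A#4 the target pitch is C#5.

C#5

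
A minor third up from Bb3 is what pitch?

Db4

Counting three letter names up from B lands on D.
Moving 3 semitones up from Bb3 (the size of a minor third) reaches Db4.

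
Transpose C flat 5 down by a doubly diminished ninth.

Two letters down from C (plus an octave) reaches B.
A doubly diminished ninth is 11 semitones; 11 semitones down from Cb5 gives B#3.

B sharp 3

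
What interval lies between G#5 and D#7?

G to D spans five letter names (G-A-B-C-D), plus an octave, so the interval is some kind of twelfth.
G#5 to D#7 is 19 semitones, matching the perfect twelfth exactly, so the quality is perfect.
(Equivalently, a compound perfect fifth: a perfect fifth plus an octave.)

P12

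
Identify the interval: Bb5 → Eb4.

Descending from Bb5 to Eb4 is the same interval as ascending Eb4 to Bb5.
E to B spans five letter names (E-F-G-A-B), plus an octave — that makes it a twelfth of some quality.
The perfect twelfth spans 19 semitones, and Eb4 to Bb5 is exactly 19 semitones — so this is a perfect twelfth.
(Equivalently, a compound perfect fifth: a perfect fifth plus an octave.)

P12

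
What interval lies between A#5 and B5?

A to B spans two letter names (A-B): a second.
At 1 semitone, A#5→B5 falls one short of a major second: minor.

minor 2nd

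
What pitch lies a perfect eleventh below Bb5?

F4

Four letters down from B (plus an octave) reaches F.
Moving 17 semitones down from Bb5 (the size of a perfect eleventh) reaches F4.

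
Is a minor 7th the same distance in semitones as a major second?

10 semitones (minor seventh) vs 2 semitones (major second): not equal.

No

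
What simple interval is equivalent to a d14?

d7

Take out an octave (7 from the number): 14 − 7 = 7.
That makes a diminished fourteenth a compound diminished seventh — an octave plus a diminished seventh.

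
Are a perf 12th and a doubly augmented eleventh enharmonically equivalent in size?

Both span 19 semitones: a perfect twelfth and a doubly augmented eleventh are the same chromatic distance.

Yes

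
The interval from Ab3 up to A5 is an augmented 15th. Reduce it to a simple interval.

Subtracting seven from the interval number removes an octave: 15 − 7 = 8.
That makes an augmented fifteenth a compound augmented octave — an octave plus an augmented octave.

A8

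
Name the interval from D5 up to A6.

D to A spans five letter names (D-E-F-G-A), plus an octave, so the interval is some kind of twelfth.
D5 to A6 is 19 semitones, matching the perfect twelfth exactly, so the quality is perfect.
(Equivalently, a compound perfect fifth: a perfect fifth plus an octave.)

P12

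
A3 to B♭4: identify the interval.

A to B spans two letter names (A-B), plus an octave: a ninth.
At 13 semitones, A3→Bb4 falls one short of a major ninth: minor.
(Equivalently, a compound minor second: a minor second plus an octave.)

minor ninth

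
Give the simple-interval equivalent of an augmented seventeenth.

Take out 2 octaves (14 from the number): 17 − 14 = 3.
So an augmented seventeenth is 2 octaves plus an augmented third. The quality is unchanged.

A3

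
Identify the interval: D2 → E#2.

augmented second

D to E spans two letter names (D-E), so the interval is some kind of second.
D2 to E#2 spans 3 semitones — one semitone wider than the major second (2) — giving an augmented second.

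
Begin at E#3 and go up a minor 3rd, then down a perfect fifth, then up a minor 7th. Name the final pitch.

B3

A minor third up from E#3 is G#3.
G#3 down a perfect fifth → C#3 (7 semitones).
C#3 up a minor seventh → B3 (10 semitones).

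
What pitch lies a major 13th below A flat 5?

C flat 4

Six letters down from A (plus an octave) reaches C.
Moving 21 semitones down from Ab5 (the size of a major thirteenth) reaches Cb4.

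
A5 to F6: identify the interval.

m6

A to F spans six letter names (A-B-C-D-E-F): a sixth.
A5 to F6 is 8 semitones, a half step short of the major sixth (9), so this is minor.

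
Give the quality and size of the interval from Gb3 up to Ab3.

major 2nd

G to A spans two letter names (G-A), so the interval is some kind of second.
Gb3 to Ab3 is 2 semitones, matching the major second exactly, so the quality is major.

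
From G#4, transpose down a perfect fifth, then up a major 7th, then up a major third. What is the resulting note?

Down a perfect fifth from G#4: C#4 (7 semitones down).
A major seventh up from C#4 is B#4.
A major third up from B#4 is D##5.

D##5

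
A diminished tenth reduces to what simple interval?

diminished 3rd

Subtracting seven from the interval number removes an octave: 10 − 7 = 3.
That makes a diminished tenth a compound diminished third — an octave plus a diminished third.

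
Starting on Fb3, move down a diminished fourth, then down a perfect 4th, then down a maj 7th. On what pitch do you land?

Ab1

A diminished fourth down from Fb3 is C3.
A perfect fourth down from C3 is G2.
Down a major seventh from G2: Ab1 (11 semitones down).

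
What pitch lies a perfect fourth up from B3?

E4

The fourth takes the letter from B up to E.
Moving 5 semitones up from B3 (the size of a perfect fourth) reaches E4.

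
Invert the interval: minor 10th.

M6

First reduce the compound minor tenth to its simple form, a minor third.
Inverted interval numbers add to nine, so a third pairs with a sixth (3 + 6 = 9).
The quality also flips — minor becomes major — giving a major sixth.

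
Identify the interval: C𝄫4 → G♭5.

C to G spans five letter names (C-D-E-F-G), plus an octave — that makes it a twelfth of some quality.
A perfect twelfth would be 19 semitones; Cbb4 to Gb5 is 20, one semitone wider, so the interval is augmented.
(Equivalently, a compound augmented fifth: an augmented fifth plus an octave.)

A12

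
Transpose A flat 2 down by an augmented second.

Counting two letter names down from A lands on G.
Moving 3 semitones down from Ab2 (the size of an augmented second) reaches Gbb2.

G double-flat 2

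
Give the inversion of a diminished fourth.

Inverted interval numbers add to nine, so a fourth pairs with a fifth (4 + 5 = 9).
The quality also flips — diminished becomes augmented — giving an augmented fifth.

augmented 5th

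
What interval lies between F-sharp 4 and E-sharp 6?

major 14th

F to E spans seven letter names (F-G-A-B-C-D-E), plus an octave, so the interval is some kind of fourteenth.
The major fourteenth spans 23 semitones, and F#4 to E#6 is exactly 23 semitones — so this is a major fourteenth.
(Equivalently, a compound major seventh: a major seventh plus an octave.)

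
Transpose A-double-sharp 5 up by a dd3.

C 6

Counting three letter names up from A lands on C.
A doubly diminished third spans 1 semitone, so from A##5 the target pitch is C6.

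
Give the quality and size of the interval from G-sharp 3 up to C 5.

diminished eleventh

G to C spans four letter names (G-A-B-C), plus an octave, so the interval is some kind of eleventh.
G#3 to C5 spans 16 semitones — one semitone narrower than the perfect eleventh (17) — giving a diminished eleventh.
(Equivalently, a compound diminished fourth: a diminished fourth plus an octave.)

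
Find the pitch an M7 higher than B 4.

A sharp 5

Seven letter names up from B: A.
A major seventh is 11 semitones; 11 semitones up from B4 gives A#5.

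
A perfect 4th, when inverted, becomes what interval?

Interval numbers invert to sum to nine: 4 + 5 = 9, so a fourth inverts to a fifth.
And perfect stays perfect under inversion, so we get a perfect fifth.

P5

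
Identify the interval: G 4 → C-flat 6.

G to C spans four letter names (G-A-B-C), plus an octave: an eleventh.
G4 to Cb6 spans 16 semitones — one semitone narrower than the perfect eleventh (17) — giving a diminished eleventh.
(Equivalently, a compound diminished fourth: a diminished fourth plus an octave.)

d11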